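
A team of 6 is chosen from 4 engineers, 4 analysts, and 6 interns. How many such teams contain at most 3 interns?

2534

Split by how many interns are chosen (0 through 3).
Sum: C(6,0)·C(8,6) + C(6,1)·C(8,5) + C(6,2)·C(8,4) + C(6,3)·C(8,3) = 28 + 336 + 1050 + 1120 = 2534.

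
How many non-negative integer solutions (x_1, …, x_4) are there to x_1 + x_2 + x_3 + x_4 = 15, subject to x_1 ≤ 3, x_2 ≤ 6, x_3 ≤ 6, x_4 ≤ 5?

52

Ignoring the caps, the number of non-negative solutions to x_1+…+x_4 = 15 is C(18,3) = 816.
Subtract solutions that violate a single cap (substitute x_i' = x_i − (cap_i+1)): x_1 ≥ 4 gives C(14,3) = 364; x_2 ≥ 7 gives C(11,3) = 165; x_3 ≥ 7 gives C(11,3) = 165; x_4 ≥ 6 gives C(12,3) = 220. Together 914.
Add back pairs where two caps are both exceeded: 35 + 35 + 56 + 4 + 10 + 10 = 150.
By inclusion–exclusion the count is 816 − 914 + 150 = 52.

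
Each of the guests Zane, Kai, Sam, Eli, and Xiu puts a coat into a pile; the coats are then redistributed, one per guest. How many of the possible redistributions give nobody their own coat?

44

This is the derangement count D_5: permutations of 5 items with no fixed point.
By inclusion–exclusion this is Σ_{j=0}^{5} (−1)^j C(5,j)·(5−j)!.
Computing: 120 − 120 + 60 − 20 + 5 − 1 = 44.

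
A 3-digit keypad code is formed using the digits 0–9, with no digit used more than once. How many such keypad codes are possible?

720

With no repetition, fill the 3 digits in order: 10 choices, then 9, down to 8.
10 × 9 × 8 = 720.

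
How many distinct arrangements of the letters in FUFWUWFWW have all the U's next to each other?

280

Treat the 2 copies of U as a single block. The multiset to arrange is then {UU, F, F, F, W, W, W, W}, 8 items in all.
That gives (8)!/(4!·3!) = 280 arrangements.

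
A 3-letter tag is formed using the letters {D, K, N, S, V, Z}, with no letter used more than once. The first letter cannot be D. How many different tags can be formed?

100

The first letter has 6−1 = 5 choices (anything except D).
The remaining 2 letters are filled from the other 5 symbols without repetition: 5 × 4 = 20.
Total: 5 × 20 = 100.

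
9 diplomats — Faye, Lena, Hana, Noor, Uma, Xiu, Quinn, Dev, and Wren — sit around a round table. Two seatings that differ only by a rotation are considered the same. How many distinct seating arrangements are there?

Seat Faye anywhere (absorbing the rotational symmetry), then permute the other 8: (8)! = 40320.

40320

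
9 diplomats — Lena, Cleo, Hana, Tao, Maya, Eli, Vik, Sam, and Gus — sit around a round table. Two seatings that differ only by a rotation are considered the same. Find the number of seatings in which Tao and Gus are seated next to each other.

Glue Tao and Gus into a block (2 internal orders). Seating 8 units around a circle gives (7)! arrangements.
So 2 × (7)! = 2 × 5040 = 10080.

10080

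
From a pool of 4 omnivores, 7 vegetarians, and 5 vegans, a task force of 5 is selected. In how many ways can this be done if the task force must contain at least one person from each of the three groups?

3010

With no constraint there are C(16,5) = 4368 possible selections.
Selections missing a whole group: no omnivores → C(12,5) = 792; no vegetarians → C(9,5) = 126; no vegans → C(11,5) = 462.
Add back selections omitting two groups (i.e. drawn from a single group): C(4,5) + C(7,5) + C(5,5) = 22.
By inclusion–exclusion: 4368 − 1380 + 22 = 3010.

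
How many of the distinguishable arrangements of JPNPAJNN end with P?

Fix P in the last position and arrange the remaining 7 letters.
Those 7 letters have J appearing twice and N appearing 3 times, giving (7)!/(3!·2!) = 420.

420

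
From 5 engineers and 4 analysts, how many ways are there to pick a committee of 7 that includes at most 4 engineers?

Split by how many engineers are chosen (0 through 4).
Sum: C(5,0)·C(4,7) + C(5,1)·C(4,6) + C(5,2)·C(4,5) + C(5,3)·C(4,4) + C(5,4)·C(4,3) = 0 + 0 + 0 + 10 + 20 = 30.

30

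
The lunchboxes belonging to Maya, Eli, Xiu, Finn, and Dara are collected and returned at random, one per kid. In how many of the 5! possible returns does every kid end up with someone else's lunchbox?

Let Aᵢ be the assignments in which kid i gets their own lunchbox. We want the size of the complement of A₁∪…∪A_5.
By inclusion–exclusion this is Σ_{j=0}^{5} (−1)^j C(5,j)·(5−j)!.
Computing: 120 − 120 + 60 − 20 + 5 − 1 = 44.

44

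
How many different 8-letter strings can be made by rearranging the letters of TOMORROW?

The 8 letters of TOMORROW have repeats: O appearing 3 times and R appearing twice.
The number of distinct arrangements is 8!/(3!·2!) = 40320/12 = 3360.

3360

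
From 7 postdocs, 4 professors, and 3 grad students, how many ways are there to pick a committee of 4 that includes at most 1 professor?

690

Split by how many professors are chosen (0 through 1).
Sum: C(4,0)·C(10,4) + C(4,1)·C(10,3) = 210 + 480 = 690.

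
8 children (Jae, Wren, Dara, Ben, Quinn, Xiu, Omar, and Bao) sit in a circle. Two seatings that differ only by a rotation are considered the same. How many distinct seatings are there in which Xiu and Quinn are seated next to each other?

Treat {Xiu, Quinn} as one unit (2 internal orders) and seat the resulting 7 units around the table: (6)! circular arrangements.
So 2 × (6)! = 2 × 720 = 1440.

1440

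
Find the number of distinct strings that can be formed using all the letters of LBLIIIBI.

420

Letter multiplicities in LBLIIIBI: B×2, I×4, L×2.
Dividing 8! = 40320 by 4!·2!·2! = 96 for the repeated letters gives 420.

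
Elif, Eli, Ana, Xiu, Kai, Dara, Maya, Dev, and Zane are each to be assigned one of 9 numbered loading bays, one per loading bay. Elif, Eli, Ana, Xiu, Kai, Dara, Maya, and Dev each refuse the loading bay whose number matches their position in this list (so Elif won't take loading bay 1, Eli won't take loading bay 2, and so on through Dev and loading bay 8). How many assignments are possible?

Let Aᵢ (for 1 ≤ i ≤ 8) be the placements that put person i in their forbidden loading bay. Any j of these fix j positions, leaving (9−j)! ways to fill the rest, and there are C(8,j) ways to pick which j.
By inclusion–exclusion, the number of valid placements is Σ_{j=0}^{8} (−1)^j C(8,j)·(9−j)!.
Computing: 362880 − 322560 + 141120 − 40320 + 8400 − 1344 + 168 − 16 + 1 = 148329.

148329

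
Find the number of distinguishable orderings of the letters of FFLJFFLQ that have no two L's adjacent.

There are 8!/(4!·2!) = 840 arrangements of FFLJFFLQ in total.
If the two L's are adjacent, glue them into one block, leaving 7 items to arrange: (7)!/(4!) = 210 ways.
Hence 840 − 210 = 630.

630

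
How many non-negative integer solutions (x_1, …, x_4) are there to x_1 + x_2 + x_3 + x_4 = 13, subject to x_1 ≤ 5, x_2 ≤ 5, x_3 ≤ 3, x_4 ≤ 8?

110

Without the upper bounds there are C(16,3) = 560 ways to split 13 among 4 variables.
Subtract solutions that violate a single cap (substitute x_i' = x_i − (cap_i+1)): x_1 ≥ 6 gives C(10,3) = 120; x_2 ≥ 6 gives C(10,3) = 120; x_3 ≥ 4 gives C(12,3) = 220; x_4 ≥ 9 gives C(7,3) = 35. Together 495.
Add back pairs where two caps are both exceeded: 4 + 20 + 0 + 20 + 0 + 1 = 45.
By inclusion–exclusion the count is 560 − 495 + 45 = 110.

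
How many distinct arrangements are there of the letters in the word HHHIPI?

60

HHHIPI has 6 letters with H appearing 3 times and I appearing twice.
Dividing 6! = 720 by 3!·2! = 12 for the repeated letters gives 60.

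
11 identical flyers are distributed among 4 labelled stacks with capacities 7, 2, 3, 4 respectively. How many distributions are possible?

41

By stars and bars, unrestricted non-negative solutions to x_1+…+x_4 = 11 number C(11+3,3) = 364.
Subtract solutions that violate a single cap (substitute x_i' = x_i − (cap_i+1)): x_1 ≥ 8 gives C(6,3) = 20; x_2 ≥ 3 gives C(11,3) = 165; x_3 ≥ 4 gives C(10,3) = 120; x_4 ≥ 5 gives C(9,3) = 84. Together 389.
Add back pairs where two caps are both exceeded: 1 + 0 + 0 + 35 + 20 + 10 = 66.
By inclusion–exclusion the count is 364 − 389 + 66 = 41.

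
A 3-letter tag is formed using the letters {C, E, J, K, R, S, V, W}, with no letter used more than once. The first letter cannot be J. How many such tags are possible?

The first letter has 8−1 = 7 choices (anything except J).
The remaining 2 letters are filled from the other 7 symbols without repetition: 7 × 6 = 42.
Total: 7 × 42 = 294.

294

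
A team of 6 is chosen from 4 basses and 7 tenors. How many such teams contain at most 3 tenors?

161

Split by how many tenors are chosen (0 through 3).
Sum: C(7,0)·C(4,6) + C(7,1)·C(4,5) + C(7,2)·C(4,4) + C(7,3)·C(4,3) = 0 + 0 + 21 + 140 = 161.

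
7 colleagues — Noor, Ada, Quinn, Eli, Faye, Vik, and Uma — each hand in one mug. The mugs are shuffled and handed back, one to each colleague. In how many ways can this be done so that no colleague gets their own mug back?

Count assignments avoiding every fixed point. For any j of the 7 colleagues fixed to their own mug, the other 7−j can be arranged in (7−j)! ways.
By inclusion–exclusion this is Σ_{j=0}^{7} (−1)^j C(7,j)·(7−j)!.
Computing: 5040 − 5040 + 2520 − 840 + 210 − 42 + 7 − 1 = 1854.

1854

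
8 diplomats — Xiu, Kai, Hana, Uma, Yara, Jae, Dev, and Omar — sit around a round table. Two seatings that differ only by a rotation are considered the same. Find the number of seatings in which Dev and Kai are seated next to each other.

1440

Glue Dev and Kai into a block (2 internal orders). Seating 7 units around a circle gives (6)! arrangements.
So 2 × (6)! = 2 × 720 = 1440.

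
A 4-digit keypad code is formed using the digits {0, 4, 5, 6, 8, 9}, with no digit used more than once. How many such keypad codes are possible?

360

With no repetition, fill the 4 digits in order: 6 choices, then 5, down to 3.
6 × 5 × 4 × 3 = 360.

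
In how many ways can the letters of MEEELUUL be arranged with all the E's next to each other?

Treat the 3 copies of E as a single block. The multiset to arrange is then {EEE, L, L, M, U, U}, 6 items in all.
That gives (6)!/(2!·2!) = 180 arrangements.

180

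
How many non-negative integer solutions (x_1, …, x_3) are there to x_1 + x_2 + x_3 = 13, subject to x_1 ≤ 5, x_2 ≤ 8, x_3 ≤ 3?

By stars and bars, unrestricted non-negative solutions to x_1+…+x_3 = 13 number C(13+2,2) = 105.
Subtract solutions that violate a single cap (substitute x_i' = x_i − (cap_i+1)): x_1 ≥ 6 gives C(9,2) = 36; x_2 ≥ 9 gives C(6,2) = 15; x_3 ≥ 4 gives C(11,2) = 55. Together 106.
Add back pairs where two caps are both exceeded: 0 + 10 + 1 = 11.
By inclusion–exclusion the count is 105 − 106 + 11 = 10.

10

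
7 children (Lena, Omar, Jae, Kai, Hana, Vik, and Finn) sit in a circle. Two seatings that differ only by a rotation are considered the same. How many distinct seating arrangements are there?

720

Fix one person's seat to break rotational symmetry; the remaining 6 people can be arranged in (6)! = 720 ways.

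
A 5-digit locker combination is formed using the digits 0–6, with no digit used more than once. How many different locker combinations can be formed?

2520

Choose and order 5 of the 7 symbols: the first digit has 7 options, the next 6, and so on down to 3.
7 × 6 × 5 × 4 × 3 = 2520.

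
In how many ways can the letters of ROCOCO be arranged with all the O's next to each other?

12

Treat the 3 copies of O as a single block. The multiset to arrange is then {OOO, C, C, R}, 4 items in all.
That gives (4)!/(2!) = 12 arrangements.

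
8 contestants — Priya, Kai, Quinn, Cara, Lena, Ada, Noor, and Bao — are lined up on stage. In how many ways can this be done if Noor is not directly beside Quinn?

30240

There are 8! = 40320 arrangements in all. If Noor and Quinn are adjacent, merging them into one block gives 2·(7)! = 10080 arrangements.
So 40320 − 10080 = 30240 arrangements keep them apart.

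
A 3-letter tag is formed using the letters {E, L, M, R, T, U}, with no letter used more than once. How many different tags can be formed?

120

With no repetition, fill the 3 letters in order: 6 choices, then 5, down to 4.
6 × 5 × 4 = 120.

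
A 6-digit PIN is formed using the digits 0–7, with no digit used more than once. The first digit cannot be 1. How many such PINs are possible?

17640

The first digit has 8−1 = 7 choices (anything except 1).
The remaining 5 digits are filled from the other 7 symbols without repetition: 7 × 6 × 5 × 4 × 3 = 2520.
Total: 7 × 2520 = 17640.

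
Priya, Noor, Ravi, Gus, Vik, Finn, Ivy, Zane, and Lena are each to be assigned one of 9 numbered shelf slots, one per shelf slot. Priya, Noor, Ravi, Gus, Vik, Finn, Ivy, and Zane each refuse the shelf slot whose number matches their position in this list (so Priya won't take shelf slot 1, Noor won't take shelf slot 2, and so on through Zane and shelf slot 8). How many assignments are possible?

Let Aᵢ (for 1 ≤ i ≤ 8) be the placements that put person i in their forbidden shelf slot. Any j of these fix j positions, leaving (9−j)! ways to fill the rest, and there are C(8,j) ways to pick which j.
By inclusion–exclusion, the number of valid placements is Σ_{j=0}^{8} (−1)^j C(8,j)·(9−j)!.
Computing: 362880 − 322560 + 141120 − 40320 + 8400 − 1344 + 168 − 16 + 1 = 148329.

148329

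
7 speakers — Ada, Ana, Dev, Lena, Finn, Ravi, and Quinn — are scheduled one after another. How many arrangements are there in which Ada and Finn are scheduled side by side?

1440

Place the 5 others and the Ada-Finn pair as 6 objects in a line; the pair has 2 internal arrangements.
That gives 2 × 6! = 2 × 720 = 1440.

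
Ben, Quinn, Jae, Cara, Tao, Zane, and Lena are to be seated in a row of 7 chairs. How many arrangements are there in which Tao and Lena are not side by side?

There are 7! = 5040 arrangements in all. If Tao and Lena are adjacent, merging them into one block gives 2·(6)! = 1440 arrangements.
Complementary counting: 5040 − 1440 = 3600.

3600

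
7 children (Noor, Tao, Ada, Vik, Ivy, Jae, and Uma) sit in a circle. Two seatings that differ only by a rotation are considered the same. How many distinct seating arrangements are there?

720

Fix one person's seat to break rotational symmetry; the remaining 6 people can be arranged in (6)! = 720 ways.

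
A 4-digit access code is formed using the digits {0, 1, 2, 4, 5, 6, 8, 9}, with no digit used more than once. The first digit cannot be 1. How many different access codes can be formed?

1470

The first digit has 8−1 = 7 choices (anything except 1).
The remaining 3 digits are filled from the other 7 symbols without repetition: 7 × 6 × 5 = 210.
Total: 7 × 210 = 1470.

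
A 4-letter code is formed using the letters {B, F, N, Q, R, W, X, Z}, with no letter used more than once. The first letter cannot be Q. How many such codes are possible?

1470

The first letter has 8−1 = 7 choices (anything except Q).
The remaining 3 letters are filled from the other 7 symbols without repetition: 7 × 6 × 5 = 210.
Total: 7 × 210 = 1470.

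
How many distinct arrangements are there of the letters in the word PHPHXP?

Letter multiplicities in PHPHXP: H×2, P×3, X×1.
Dividing 6! = 720 by 3!·2! = 12 for the repeated letters gives 60.

60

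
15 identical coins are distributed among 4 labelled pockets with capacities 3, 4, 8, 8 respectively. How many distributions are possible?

110

Ignoring the caps, the number of non-negative solutions to x_1+…+x_4 = 15 is C(18,3) = 816.
Subtract solutions that violate a single cap (substitute x_i' = x_i − (cap_i+1)): x_1 ≥ 4 gives C(14,3) = 364; x_2 ≥ 5 gives C(13,3) = 286; x_3 ≥ 9 gives C(9,3) = 84; x_4 ≥ 9 gives C(9,3) = 84. Together 818.
Add back pairs where two caps are both exceeded: 84 + 10 + 10 + 4 + 4 + 0 = 112.
By inclusion–exclusion the count is 816 − 818 + 112 = 110.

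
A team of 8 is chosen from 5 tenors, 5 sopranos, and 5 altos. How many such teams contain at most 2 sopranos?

Split by how many sopranos are chosen (0 through 2).
Sum: C(5,0)·C(10,8) + C(5,1)·C(10,7) + C(5,2)·C(10,6) = 45 + 600 + 2100 = 2745.

2745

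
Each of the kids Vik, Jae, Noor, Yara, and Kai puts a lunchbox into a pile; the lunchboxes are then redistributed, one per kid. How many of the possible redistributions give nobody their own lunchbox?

44

Count assignments avoiding every fixed point. For any j of the 5 kids fixed to their own lunchbox, the other 5−j can be arranged in (5−j)! ways.
By inclusion–exclusion this is Σ_{j=0}^{5} (−1)^j C(5,j)·(5−j)!.
Computing: 120 − 120 + 60 − 20 + 5 − 1 = 44.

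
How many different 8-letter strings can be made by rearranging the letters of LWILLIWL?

420

The 8 letters of LWILLIWL have repeats: I appearing twice, L appearing 4 times, and W appearing twice.
So there are 8! / (4!·2!·2!) = 420 distinguishable arrangements.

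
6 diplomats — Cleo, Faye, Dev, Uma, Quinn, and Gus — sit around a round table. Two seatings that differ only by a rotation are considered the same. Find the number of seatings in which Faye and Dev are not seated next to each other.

All circular seatings of 6 people number (5)! = 120.
Those with Faye next to Dev: fuse the pair into one unit and seat 5 units around a circle — 2·(4)! = 48.
Subtracting, 120 − 48 = 72.

72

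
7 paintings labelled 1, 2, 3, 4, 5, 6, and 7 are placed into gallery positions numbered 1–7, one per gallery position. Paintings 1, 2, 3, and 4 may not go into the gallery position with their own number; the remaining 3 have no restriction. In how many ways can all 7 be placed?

Let Aᵢ (for 1 ≤ i ≤ 4) be the placements that put painting i in its forbidden gallery position. Any j of these fix j positions, leaving (7−j)! ways to fill the rest, and there are C(4,j) ways to pick which j.
By inclusion–exclusion, the number of valid placements is Σ_{j=0}^{4} (−1)^j C(4,j)·(7−j)!.
Computing: 5040 − 2880 + 720 − 96 + 6 = 2790.

2790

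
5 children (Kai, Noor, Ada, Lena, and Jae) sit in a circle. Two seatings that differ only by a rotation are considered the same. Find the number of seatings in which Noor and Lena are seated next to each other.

Glue Noor and Lena into a block (2 internal orders). Seating 4 units around a circle gives (3)! arrangements.
So 2 × (3)! = 2 × 6 = 12.

12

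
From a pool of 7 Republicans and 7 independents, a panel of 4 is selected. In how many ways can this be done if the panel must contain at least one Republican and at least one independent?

With no constraint there are C(14,4) = 1001 possible selections.
Selections missing a whole group: no Republicans → C(7,4) = 35; no independents → C(7,4) = 35.
Both groups omitted at once is impossible, so 1001 − 70 = 931.

931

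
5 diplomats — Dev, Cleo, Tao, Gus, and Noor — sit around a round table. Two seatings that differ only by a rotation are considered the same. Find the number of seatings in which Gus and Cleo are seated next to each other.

12

Glue Gus and Cleo into a block (2 internal orders). Seating 4 units around a circle gives (3)! arrangements.
So 2 × (3)! = 2 × 6 = 12.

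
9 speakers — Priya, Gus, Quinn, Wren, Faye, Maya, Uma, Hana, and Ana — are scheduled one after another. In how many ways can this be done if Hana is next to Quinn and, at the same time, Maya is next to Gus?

Treat {Hana,Quinn} as one block (2 orders) and {Maya,Gus} as another (2 orders).
That leaves 7 units to arrange: 2 × 2 × 7! = 4 × 5040 = 20160.

20160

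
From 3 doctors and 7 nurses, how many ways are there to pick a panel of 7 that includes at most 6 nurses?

Split by how many nurses are chosen (0 through 6).
Sum: C(7,0)·C(3,7) + C(7,1)·C(3,6) + C(7,2)·C(3,5) + C(7,3)·C(3,4) + C(7,4)·C(3,3) + C(7,5)·C(3,2) + C(7,6)·C(3,1) = 0 + 0 + 0 + 0 + 35 + 63 + 21 = 119.

119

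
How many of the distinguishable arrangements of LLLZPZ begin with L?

Fix L in the first position and arrange the remaining 5 letters.
Those 5 letters have L appearing twice and Z appearing twice, giving (5)!/(2!·2!) = 30.

30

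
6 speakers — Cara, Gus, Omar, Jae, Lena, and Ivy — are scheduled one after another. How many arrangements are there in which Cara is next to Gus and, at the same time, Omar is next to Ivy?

96

Treat {Cara,Gus} as one block (2 orders) and {Omar,Ivy} as another (2 orders).
That leaves 4 units to arrange: 2 × 2 × 4! = 4 × 24 = 96.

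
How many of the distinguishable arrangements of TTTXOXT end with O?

15

With the last slot taken by O, it remains to arrange the other 6 letters (TTTXXT).
Those 6 letters have T appearing 4 times and X appearing twice, giving (6)!/(4!·2!) = 15.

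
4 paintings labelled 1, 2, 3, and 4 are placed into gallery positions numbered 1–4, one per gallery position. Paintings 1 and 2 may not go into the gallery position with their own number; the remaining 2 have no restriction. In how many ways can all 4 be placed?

Let Aᵢ (for i ∈ {1, 2}) be the placements that put painting i in its forbidden gallery position. Any j of these fix j positions, leaving (4−j)! ways to fill the rest, and there are C(2,j) ways to pick which j.
By inclusion–exclusion, the number of valid placements is Σ_{j=0}^{2} (−1)^j C(2,j)·(4−j)!.
Computing: 24 − 12 + 2 = 14.

14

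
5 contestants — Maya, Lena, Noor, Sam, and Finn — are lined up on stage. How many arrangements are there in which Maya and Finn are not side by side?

72

There are 5! = 120 arrangements in all. If Maya and Finn are adjacent, merging them into one block gives 2·(4)! = 48 arrangements.
Complementary counting: 120 − 48 = 72.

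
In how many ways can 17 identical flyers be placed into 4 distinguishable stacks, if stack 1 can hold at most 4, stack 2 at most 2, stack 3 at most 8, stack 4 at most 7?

31

By stars and bars, unrestricted non-negative solutions to x_1+…+x_4 = 17 number C(17+3,3) = 1140.
Subtract solutions that violate a single cap (substitute x_i' = x_i − (cap_i+1)): x_1 ≥ 5 gives C(15,3) = 455; x_2 ≥ 3 gives C(17,3) = 680; x_3 ≥ 9 gives C(11,3) = 165; x_4 ≥ 8 gives C(12,3) = 220. Together 1520.
Add back pairs where two caps are both exceeded: 220 + 20 + 35 + 56 + 84 + 1 = 416.
Subtract triples: 1 + 4 + 0 + 0 = 5.
By inclusion–exclusion the count is 1140 − 1520 + 416 − 5 = 31.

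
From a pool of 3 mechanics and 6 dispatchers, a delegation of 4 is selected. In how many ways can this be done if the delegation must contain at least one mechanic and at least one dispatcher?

111

With no constraint there are C(9,4) = 126 possible selections.
Selections missing a whole group: no mechanics → C(6,4) = 15; no dispatchers → C(3,4) = 0.
Both groups omitted at once is impossible, so 126 − 15 = 111.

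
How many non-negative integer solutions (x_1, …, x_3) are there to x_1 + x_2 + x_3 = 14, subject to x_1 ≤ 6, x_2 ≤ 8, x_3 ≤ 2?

Ignoring the caps, the number of non-negative solutions to x_1+…+x_3 = 14 is C(16,2) = 120.
Subtract solutions that violate a single cap (substitute x_i' = x_i − (cap_i+1)): x_1 ≥ 7 gives C(9,2) = 36; x_2 ≥ 9 gives C(7,2) = 21; x_3 ≥ 3 gives C(13,2) = 78. Together 135.
Add back pairs where two caps are both exceeded: 0 + 15 + 6 = 21.
By inclusion–exclusion the count is 120 − 135 + 21 = 6.

6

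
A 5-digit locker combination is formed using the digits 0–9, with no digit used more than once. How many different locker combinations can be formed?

With no repetition, fill the 5 digits in order: 10 choices, then 9, down to 6.
That product is 10 × 9 × 8 × 7 × 6 = 30240.

30240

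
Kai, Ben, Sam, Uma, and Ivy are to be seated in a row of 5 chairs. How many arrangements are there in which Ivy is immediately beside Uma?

48

Place the 3 others and the Ivy-Uma pair as 4 objects in a line; the pair has 2 internal arrangements.
So the count is 2·(4)! = 48.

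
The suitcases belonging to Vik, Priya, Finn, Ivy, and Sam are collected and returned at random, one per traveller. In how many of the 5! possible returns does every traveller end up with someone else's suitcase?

44

This is the derangement count D_5: permutations of 5 items with no fixed point.
By inclusion–exclusion this is Σ_{j=0}^{5} (−1)^j C(5,j)·(5−j)!.
Computing: 120 − 120 + 60 − 20 + 5 − 1 = 44.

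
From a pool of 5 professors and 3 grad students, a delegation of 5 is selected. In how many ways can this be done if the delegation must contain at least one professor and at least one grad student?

55

Total 5-person selections from all 8: C(8,5) = 56.
Selections missing a whole group: no professors → C(3,5) = 0; no grad students → C(5,5) = 1.
Both groups omitted at once is impossible, so 56 − 1 = 55.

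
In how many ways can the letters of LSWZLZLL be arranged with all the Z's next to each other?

210

Treat the 2 copies of Z as a single block. The multiset to arrange is then {ZZ, L, L, L, L, S, W}, 7 items in all.
That gives (7)!/(4!) = 210 arrangements.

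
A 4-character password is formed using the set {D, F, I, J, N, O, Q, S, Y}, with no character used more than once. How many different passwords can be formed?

Choose and order 4 of the 9 symbols: the first character has 9 options, the next 8, then 7, 6.
9 × 8 × 7 × 6 = 3024.

3024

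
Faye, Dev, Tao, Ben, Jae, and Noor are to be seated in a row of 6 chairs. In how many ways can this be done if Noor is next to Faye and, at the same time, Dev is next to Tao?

Treat {Noor,Faye} as one block (2 orders) and {Dev,Tao} as another (2 orders).
That leaves 4 units to arrange: 2 × 2 × 4! = 4 × 24 = 96.

96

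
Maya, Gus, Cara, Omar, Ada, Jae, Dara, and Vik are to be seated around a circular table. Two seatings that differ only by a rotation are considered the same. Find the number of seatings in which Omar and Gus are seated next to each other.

1440

Treat {Omar, Gus} as one unit (2 internal orders) and seat the resulting 7 units around the table: (6)! circular arrangements.
So 2 × (6)! = 2 × 720 = 1440.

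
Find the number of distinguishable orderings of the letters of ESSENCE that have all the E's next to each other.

60

Treat the 3 copies of E as a single block. The multiset to arrange is then {EEE, C, N, S, S}, 5 items in all.
That gives (5)!/(2!) = 60 arrangements.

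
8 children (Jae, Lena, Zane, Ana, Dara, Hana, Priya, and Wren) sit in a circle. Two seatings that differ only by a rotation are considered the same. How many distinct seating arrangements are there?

Around a circle, 8 distinct people have 8!/8 = (7)! = 5040 rotationally distinct seatings.

5040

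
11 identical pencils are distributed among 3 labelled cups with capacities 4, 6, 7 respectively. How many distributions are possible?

Ignoring the caps, the number of non-negative solutions to x_1+…+x_3 = 11 is C(13,2) = 78.
Subtract solutions that violate a single cap (substitute x_i' = x_i − (cap_i+1)): x_1 ≥ 5 gives C(8,2) = 28; x_2 ≥ 7 gives C(6,2) = 15; x_3 ≥ 8 gives C(5,2) = 10. Together 53.
No two caps can be exceeded simultaneously, so the pair terms are all 0.
By inclusion–exclusion the count is 78 − 53 + 0 = 25.

25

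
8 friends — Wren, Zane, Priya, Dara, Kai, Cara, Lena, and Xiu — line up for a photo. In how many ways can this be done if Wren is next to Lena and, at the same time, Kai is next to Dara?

Treat {Wren,Lena} as one block (2 orders) and {Kai,Dara} as another (2 orders).
That leaves 6 units to arrange: 2 × 2 × 6! = 4 × 720 = 2880.

2880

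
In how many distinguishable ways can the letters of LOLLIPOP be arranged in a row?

1680

The 8 letters of LOLLIPOP have repeats: L appearing 3 times, O appearing twice, and P appearing twice.
Dividing 8! = 40320 by 3!·2!·2! = 24 for the repeated letters gives 1680.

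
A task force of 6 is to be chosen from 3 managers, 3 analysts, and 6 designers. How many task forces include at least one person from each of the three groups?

With no constraint there are C(12,6) = 924 possible selections.
Selections missing a whole group: no managers → C(9,6) = 84; no analysts → C(9,6) = 84; no designers → C(6,6) = 1.
Add back selections omitting two groups (i.e. drawn from a single group): C(3,6) + C(3,6) + C(6,6) = 1.
By inclusion–exclusion: 924 − 169 + 1 = 756.

756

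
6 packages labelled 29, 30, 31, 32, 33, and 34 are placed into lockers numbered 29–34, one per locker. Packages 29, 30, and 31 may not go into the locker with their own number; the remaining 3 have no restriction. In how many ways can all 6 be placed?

Let Aᵢ (for i ∈ {29, 30, 31}) be the placements that put package i in its forbidden locker. Any j of these fix j positions, leaving (6−j)! ways to fill the rest, and there are C(3,j) ways to pick which j.
By inclusion–exclusion, the number of valid placements is Σ_{j=0}^{3} (−1)^j C(3,j)·(6−j)!.
Computing: 720 − 360 + 72 − 6 = 426.

426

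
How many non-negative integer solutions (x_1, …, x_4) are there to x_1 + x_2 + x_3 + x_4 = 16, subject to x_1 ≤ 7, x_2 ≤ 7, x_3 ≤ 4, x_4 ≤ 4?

Without the upper bounds there are C(19,3) = 969 ways to split 16 among 4 variables.
Subtract solutions that violate a single cap (substitute x_i' = x_i − (cap_i+1)): x_1 ≥ 8 gives C(11,3) = 165; x_2 ≥ 8 gives C(11,3) = 165; x_3 ≥ 5 gives C(14,3) = 364; x_4 ≥ 5 gives C(14,3) = 364. Together 1058.
Add back pairs where two caps are both exceeded: 1 + 20 + 20 + 20 + 20 + 84 = 165.
By inclusion–exclusion the count is 969 − 1058 + 165 = 76.

76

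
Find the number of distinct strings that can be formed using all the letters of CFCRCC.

30

The 6 letters of CFCRCC have repeats: C appearing 4 times.
So there are 6! / (4!) = 30 distinguishable arrangements.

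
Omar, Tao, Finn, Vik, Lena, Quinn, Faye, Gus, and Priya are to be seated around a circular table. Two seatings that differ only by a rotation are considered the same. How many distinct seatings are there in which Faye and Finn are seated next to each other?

10080

Glue Faye and Finn into a block (2 internal orders). Seating 8 units around a circle gives (7)! arrangements.
So 2 × (7)! = 2 × 5040 = 10080.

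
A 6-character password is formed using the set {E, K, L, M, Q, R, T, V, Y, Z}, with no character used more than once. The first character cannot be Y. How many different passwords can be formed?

136080

The first character has 10−1 = 9 choices (anything except Y).
The remaining 5 characters are filled from the other 9 symbols without repetition: 9 × 8 × 7 × 6 × 5 = 15120.
Total: 9 × 15120 = 136080.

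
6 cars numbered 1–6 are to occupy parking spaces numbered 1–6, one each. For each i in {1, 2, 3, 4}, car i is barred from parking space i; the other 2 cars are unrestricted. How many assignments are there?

Let Aᵢ (for 1 ≤ i ≤ 4) be the placements that put car i in its forbidden parking space. Any j of these fix j positions, leaving (6−j)! ways to fill the rest, and there are C(4,j) ways to pick which j.
By inclusion–exclusion, the number of valid placements is Σ_{j=0}^{4} (−1)^j C(4,j)·(6−j)!.
Computing: 720 − 480 + 144 − 24 + 2 = 362.

362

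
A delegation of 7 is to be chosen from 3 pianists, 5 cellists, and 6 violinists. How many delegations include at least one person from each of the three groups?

With no constraint there are C(14,7) = 3432 possible selections.
Selections missing a whole group: no pianists → C(11,7) = 330; no cellists → C(9,7) = 36; no violinists → C(8,7) = 8.
Add back selections omitting two groups (i.e. drawn from a single group): C(3,7) + C(5,7) + C(6,7) = 0.
By inclusion–exclusion: 3432 − 374 + 0 = 3058.

3058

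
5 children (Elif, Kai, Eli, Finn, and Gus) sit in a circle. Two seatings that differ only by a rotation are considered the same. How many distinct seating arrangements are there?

24

Seat Elif anywhere (absorbing the rotational symmetry), then permute the other 4: (4)! = 24.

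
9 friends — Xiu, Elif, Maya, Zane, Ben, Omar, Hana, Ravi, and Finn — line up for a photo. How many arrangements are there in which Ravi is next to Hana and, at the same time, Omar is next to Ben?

Treat {Ravi,Hana} as one block (2 orders) and {Omar,Ben} as another (2 orders).
That leaves 7 units to arrange: 2 × 2 × 7! = 4 × 5040 = 20160.

20160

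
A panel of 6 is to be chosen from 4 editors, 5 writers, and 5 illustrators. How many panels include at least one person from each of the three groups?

With no constraint there are C(14,6) = 3003 possible selections.
Subtract selections that omit an entire group: no editors → C(10,6) = 210; no writers → C(9,6) = 84; no illustrators → C(9,6) = 84.
Add back selections omitting two groups (i.e. drawn from a single group): C(4,6) + C(5,6) + C(5,6) = 0.
By inclusion–exclusion: 3003 − 378 + 0 = 2625.

2625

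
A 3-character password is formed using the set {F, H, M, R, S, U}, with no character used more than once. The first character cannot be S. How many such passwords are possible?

The first character has 6−1 = 5 choices (anything except S).
The remaining 2 characters are filled from the other 5 symbols without repetition: 5 × 4 = 20.
Total: 5 × 20 = 100.

100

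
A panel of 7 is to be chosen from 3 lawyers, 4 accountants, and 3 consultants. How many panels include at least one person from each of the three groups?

118

Unrestricted: C(10,7) = 120 ways to pick any 7 of the 10.
Selections missing a whole group: no lawyers → C(7,7) = 1; no accountants → C(6,7) = 0; no consultants → C(7,7) = 1.
Add back selections omitting two groups (i.e. drawn from a single group): C(3,7) + C(4,7) + C(3,7) = 0.
By inclusion–exclusion: 120 − 2 + 0 = 118.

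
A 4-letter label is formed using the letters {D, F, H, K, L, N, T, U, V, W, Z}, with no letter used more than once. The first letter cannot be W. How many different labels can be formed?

The first letter has 11−1 = 10 choices (anything except W).
The remaining 3 letters are filled from the other 10 symbols without repetition: 10 × 9 × 8 = 720.
Total: 10 × 720 = 7200.

7200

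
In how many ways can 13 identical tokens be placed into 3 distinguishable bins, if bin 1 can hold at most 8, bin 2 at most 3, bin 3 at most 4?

6

By stars and bars, unrestricted non-negative solutions to x_1+…+x_3 = 13 number C(13+2,2) = 105.
Subtract solutions that violate a single cap (substitute x_i' = x_i − (cap_i+1)): x_1 ≥ 9 gives C(6,2) = 15; x_2 ≥ 4 gives C(11,2) = 55; x_3 ≥ 5 gives C(10,2) = 45. Together 115.
Add back pairs where two caps are both exceeded: 1 + 0 + 15 = 16.
By inclusion–exclusion the count is 105 − 115 + 16 = 6.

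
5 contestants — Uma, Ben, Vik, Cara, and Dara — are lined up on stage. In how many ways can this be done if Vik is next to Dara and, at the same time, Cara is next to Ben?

24

Treat {Vik,Dara} as one block (2 orders) and {Cara,Ben} as another (2 orders).
That leaves 3 units to arrange: 2 × 2 × 3! = 4 × 6 = 24.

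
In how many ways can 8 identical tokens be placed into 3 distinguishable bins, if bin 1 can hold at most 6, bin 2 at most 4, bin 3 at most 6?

29

By stars and bars, unrestricted non-negative solutions to x_1+…+x_3 = 8 number C(8+2,2) = 45.
Subtract solutions that violate a single cap (substitute x_i' = x_i − (cap_i+1)): x_1 ≥ 7 gives C(3,2) = 3; x_2 ≥ 5 gives C(5,2) = 10; x_3 ≥ 7 gives C(3,2) = 3. Together 16.
No two caps can be exceeded simultaneously, so the pair terms are all 0.
By inclusion–exclusion the count is 45 − 16 + 0 = 29.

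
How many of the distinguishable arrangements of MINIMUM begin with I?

With the first slot taken by I, it remains to arrange the other 6 letters (MNIMUM).
Those 6 letters have M appearing 3 times, giving (6)!/(3!) = 120.

120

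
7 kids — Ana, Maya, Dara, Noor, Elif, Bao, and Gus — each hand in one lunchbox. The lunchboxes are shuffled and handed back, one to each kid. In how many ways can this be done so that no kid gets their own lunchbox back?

1854

This is the derangement count D_7: permutations of 7 items with no fixed point.
By inclusion–exclusion this is Σ_{j=0}^{7} (−1)^j C(7,j)·(7−j)!.
Computing: 5040 − 5040 + 2520 − 840 + 210 − 42 + 7 − 1 = 1854.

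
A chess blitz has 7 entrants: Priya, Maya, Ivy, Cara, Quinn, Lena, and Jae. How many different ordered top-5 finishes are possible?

2520

This is an ordered selection of 5 from 7: P(7,5).
That gives 7 × 6 × 5 × 4 × 3 = 2520.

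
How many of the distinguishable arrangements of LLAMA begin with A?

12

With the first slot taken by A, it remains to arrange the other 4 letters (LLMA).
Those 4 letters have L appearing twice, giving (4)!/(2!) = 12.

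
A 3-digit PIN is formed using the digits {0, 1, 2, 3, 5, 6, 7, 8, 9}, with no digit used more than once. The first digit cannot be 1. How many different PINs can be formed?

The first digit has 9−1 = 8 choices (anything except 1).
The remaining 2 digits are filled from the other 8 symbols without repetition: 8 × 7 = 56.
Total: 8 × 56 = 448.

448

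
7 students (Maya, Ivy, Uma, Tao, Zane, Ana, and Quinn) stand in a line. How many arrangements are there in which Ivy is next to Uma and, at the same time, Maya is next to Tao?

Treat {Ivy,Uma} as one block (2 orders) and {Maya,Tao} as another (2 orders).
That leaves 5 units to arrange: 2 × 2 × 5! = 4 × 120 = 480.

480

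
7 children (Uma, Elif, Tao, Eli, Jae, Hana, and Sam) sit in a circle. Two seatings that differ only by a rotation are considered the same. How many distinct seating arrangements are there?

720

Seat Uma anywhere (absorbing the rotational symmetry), then permute the other 6: (6)! = 720.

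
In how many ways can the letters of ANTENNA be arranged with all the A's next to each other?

Treat the 2 copies of A as a single block. The multiset to arrange is then {AA, E, N, N, N, T}, 6 items in all.
That gives (6)!/(3!) = 120 arrangements.

120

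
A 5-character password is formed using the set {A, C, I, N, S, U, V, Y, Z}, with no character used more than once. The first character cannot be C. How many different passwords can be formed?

The first character has 9−1 = 8 choices (anything except C).
The remaining 4 characters are filled from the other 8 symbols without repetition: 8 × 7 × 6 × 5 = 1680.
Total: 8 × 1680 = 13440.

13440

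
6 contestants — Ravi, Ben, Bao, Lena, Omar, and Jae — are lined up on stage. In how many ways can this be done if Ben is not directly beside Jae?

Of the 6! = 720 arrangements, those with Ben and Jae adjacent number 2 × 5! = 240 (treat the pair as a block with 2 internal orders).
Complementary counting: 720 − 240 = 480.

480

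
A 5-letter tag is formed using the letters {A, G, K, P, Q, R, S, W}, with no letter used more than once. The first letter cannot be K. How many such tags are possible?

5880

The first letter has 8−1 = 7 choices (anything except K).
The remaining 4 letters are filled from the other 7 symbols without repetition: 7 × 6 × 5 × 4 = 840.
Total: 7 × 840 = 5880.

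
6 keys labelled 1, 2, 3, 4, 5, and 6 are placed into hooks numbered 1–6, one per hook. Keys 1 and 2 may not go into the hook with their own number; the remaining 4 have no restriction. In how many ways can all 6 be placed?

504

Let Aᵢ (for i ∈ {1, 2}) be the placements that put key i in its forbidden hook. Any j of these fix j positions, leaving (6−j)! ways to fill the rest, and there are C(2,j) ways to pick which j.
By inclusion–exclusion, the number of valid placements is Σ_{j=0}^{2} (−1)^j C(2,j)·(6−j)!.
Computing: 720 − 240 + 24 = 504.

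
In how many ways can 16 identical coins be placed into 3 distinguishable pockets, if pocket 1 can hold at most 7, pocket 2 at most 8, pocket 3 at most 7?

Without the upper bounds there are C(18,2) = 153 ways to split 16 among 3 pockets.
Subtract solutions that violate a single cap (substitute x_i' = x_i − (cap_i+1)): x_1 ≥ 8 gives C(10,2) = 45; x_2 ≥ 9 gives C(9,2) = 36; x_3 ≥ 8 gives C(10,2) = 45. Together 126.
Add back pairs where two caps are both exceeded: 0 + 1 + 0 = 1.
By inclusion–exclusion the count is 153 − 126 + 1 = 28.

28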